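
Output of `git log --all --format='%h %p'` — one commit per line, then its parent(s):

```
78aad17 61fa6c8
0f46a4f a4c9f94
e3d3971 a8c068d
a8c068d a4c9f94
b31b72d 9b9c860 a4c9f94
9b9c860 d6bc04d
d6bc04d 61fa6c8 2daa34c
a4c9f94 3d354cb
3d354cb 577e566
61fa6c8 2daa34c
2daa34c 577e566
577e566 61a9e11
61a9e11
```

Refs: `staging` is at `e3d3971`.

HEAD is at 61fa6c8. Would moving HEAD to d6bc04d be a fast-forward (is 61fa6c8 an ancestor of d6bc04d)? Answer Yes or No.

A fast-forward from 61fa6c8 to d6bc04d is possible iff 61fa6c8 is an ancestor of d6bc04d.
Ancestors of d6bc04d: {2daa34c, 577e566, 61a9e11, 61fa6c8, d6bc04d}.
61fa6c8 is among them, so fast-forward is possible.

Yes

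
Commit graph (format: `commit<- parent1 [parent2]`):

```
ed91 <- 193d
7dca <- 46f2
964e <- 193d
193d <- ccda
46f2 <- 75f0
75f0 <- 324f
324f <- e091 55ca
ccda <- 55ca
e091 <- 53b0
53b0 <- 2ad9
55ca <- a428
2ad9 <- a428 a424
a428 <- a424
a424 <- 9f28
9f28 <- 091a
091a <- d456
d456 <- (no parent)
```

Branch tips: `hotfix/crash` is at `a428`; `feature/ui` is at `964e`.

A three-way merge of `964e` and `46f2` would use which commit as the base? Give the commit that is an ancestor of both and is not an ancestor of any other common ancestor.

Ancestors of 964e: {091a, 193d, 55ca, 964e, 9f28, a424, a428, ccda, d456}.
Ancestors of 46f2: {091a, 2ad9, 324f, 46f2, 53b0, 55ca, 75f0, 9f28, a424, a428, d456, e091}.
Common ancestors: {091a, 55ca, 9f28, a424, a428, d456}.
Among these, 55ca is not an ancestor of any other common ancestor — it is the merge base.

55ca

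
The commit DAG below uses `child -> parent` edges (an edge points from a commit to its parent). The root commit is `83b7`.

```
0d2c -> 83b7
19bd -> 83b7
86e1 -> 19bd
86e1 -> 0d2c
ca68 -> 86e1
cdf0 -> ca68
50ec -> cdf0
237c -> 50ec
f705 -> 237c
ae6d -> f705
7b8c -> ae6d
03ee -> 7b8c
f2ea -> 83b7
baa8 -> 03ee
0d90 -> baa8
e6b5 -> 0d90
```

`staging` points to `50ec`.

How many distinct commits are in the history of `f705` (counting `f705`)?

9

Walking parent pointers from f705: reachable set = {0d2c, 19bd, 237c, 50ec, 83b7, 86e1, ca68, cdf0, f705}.
That is 9 commits.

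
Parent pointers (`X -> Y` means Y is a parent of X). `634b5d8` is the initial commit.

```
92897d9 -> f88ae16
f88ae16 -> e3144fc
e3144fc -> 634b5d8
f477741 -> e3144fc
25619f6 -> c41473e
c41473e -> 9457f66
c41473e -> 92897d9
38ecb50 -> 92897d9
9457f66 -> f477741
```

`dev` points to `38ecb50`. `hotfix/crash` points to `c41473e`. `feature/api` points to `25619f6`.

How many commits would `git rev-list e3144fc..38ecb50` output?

3

Reachable from 38ecb50: {38ecb50, 634b5d8, 92897d9, e3144fc, f88ae16}.
Reachable from e3144fc: {634b5d8, e3144fc}.
In 38ecb50's history but not e3144fc's: {38ecb50, 92897d9, f88ae16} — 3 commits.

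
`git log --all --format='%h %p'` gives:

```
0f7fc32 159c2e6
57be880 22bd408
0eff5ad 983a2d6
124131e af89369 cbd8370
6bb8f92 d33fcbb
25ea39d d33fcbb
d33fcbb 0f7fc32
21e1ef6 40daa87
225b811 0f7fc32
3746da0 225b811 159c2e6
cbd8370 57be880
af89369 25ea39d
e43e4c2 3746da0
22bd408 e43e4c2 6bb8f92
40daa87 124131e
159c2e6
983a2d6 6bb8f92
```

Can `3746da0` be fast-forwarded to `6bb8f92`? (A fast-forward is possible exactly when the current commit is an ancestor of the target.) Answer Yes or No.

A fast-forward from 3746da0 to 6bb8f92 is possible iff 3746da0 is an ancestor of 6bb8f92.
Ancestors of 6bb8f92: {0f7fc32, 159c2e6, 6bb8f92, d33fcbb}.
3746da0 is not among them, so fast-forward is not possible.

No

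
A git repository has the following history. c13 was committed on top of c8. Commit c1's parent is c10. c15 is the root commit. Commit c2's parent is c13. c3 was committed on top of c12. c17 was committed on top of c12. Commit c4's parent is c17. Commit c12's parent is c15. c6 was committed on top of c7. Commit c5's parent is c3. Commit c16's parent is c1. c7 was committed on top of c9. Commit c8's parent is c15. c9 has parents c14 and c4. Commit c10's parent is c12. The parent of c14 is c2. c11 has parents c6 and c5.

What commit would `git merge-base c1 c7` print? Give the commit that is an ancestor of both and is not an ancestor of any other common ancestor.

Ancestors of c1: {c1, c10, c12, c15}.
Ancestors of c7: {c12, c13, c14, c15, c17, c2, c4, c7, c8, c9}.
Common ancestors: {c12, c15}.
Among these, c12 is not an ancestor of any other common ancestor — it is the merge base.

c12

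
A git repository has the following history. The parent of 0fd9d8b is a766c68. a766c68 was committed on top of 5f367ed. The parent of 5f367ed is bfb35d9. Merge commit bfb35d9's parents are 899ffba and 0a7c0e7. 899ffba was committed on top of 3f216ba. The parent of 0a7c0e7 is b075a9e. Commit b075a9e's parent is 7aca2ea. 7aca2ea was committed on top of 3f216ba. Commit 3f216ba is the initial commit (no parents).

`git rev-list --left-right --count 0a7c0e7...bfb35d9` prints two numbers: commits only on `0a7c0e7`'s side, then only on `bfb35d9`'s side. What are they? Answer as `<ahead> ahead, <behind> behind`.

0 ahead, 2 behind

Reachable from 0a7c0e7: {0a7c0e7, 3f216ba, 7aca2ea, b075a9e}.
Reachable from bfb35d9: {0a7c0e7, 3f216ba, 7aca2ea, 899ffba, b075a9e, bfb35d9}.
Only in 0a7c0e7's history (ahead): {} — 0.
Only in bfb35d9's history (behind): {899ffba, bfb35d9} — 2.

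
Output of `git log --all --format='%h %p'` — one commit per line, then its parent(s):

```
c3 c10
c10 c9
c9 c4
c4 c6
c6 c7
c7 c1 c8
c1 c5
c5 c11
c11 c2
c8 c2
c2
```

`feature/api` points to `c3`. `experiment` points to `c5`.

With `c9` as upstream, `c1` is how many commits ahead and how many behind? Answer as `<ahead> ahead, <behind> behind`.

0 ahead, 5 behind

Reachable from c1: {c1, c11, c2, c5}.
Reachable from c9: {c1, c11, c2, c4, c5, c6, c7, c8, c9}.
Only in c1's history (ahead): {} — 0.
Only in c9's history (behind): {c4, c6, c7, c8, c9} — 5.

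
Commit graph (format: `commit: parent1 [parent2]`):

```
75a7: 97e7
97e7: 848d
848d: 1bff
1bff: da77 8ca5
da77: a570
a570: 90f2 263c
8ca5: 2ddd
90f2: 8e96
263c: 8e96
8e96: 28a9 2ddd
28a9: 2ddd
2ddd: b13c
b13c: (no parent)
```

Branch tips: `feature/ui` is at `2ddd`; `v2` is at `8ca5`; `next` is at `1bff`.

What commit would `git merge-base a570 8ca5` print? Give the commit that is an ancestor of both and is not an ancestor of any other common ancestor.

Ancestors of a570: {263c, 28a9, 2ddd, 8e96, 90f2, a570, b13c}.
Ancestors of 8ca5: {2ddd, 8ca5, b13c}.
Common ancestors: {2ddd, b13c}.
Among these, 2ddd is not an ancestor of any other common ancestor — it is the merge base.

2ddd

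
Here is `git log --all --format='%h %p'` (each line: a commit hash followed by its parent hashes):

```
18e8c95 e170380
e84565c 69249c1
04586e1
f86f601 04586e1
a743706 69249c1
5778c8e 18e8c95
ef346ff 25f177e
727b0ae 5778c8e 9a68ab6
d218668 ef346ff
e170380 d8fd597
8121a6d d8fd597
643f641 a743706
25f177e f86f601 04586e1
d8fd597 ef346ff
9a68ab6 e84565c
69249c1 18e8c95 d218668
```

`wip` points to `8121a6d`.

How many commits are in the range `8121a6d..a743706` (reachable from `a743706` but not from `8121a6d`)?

Reachable from a743706: {04586e1, 18e8c95, 25f177e, 69249c1, a743706, d218668, d8fd597, e170380, ef346ff, f86f601}.
Reachable from 8121a6d: {04586e1, 25f177e, 8121a6d, d8fd597, ef346ff, f86f601}.
In a743706's history but not 8121a6d's: {18e8c95, 69249c1, a743706, d218668, e170380} — 5 commits.

5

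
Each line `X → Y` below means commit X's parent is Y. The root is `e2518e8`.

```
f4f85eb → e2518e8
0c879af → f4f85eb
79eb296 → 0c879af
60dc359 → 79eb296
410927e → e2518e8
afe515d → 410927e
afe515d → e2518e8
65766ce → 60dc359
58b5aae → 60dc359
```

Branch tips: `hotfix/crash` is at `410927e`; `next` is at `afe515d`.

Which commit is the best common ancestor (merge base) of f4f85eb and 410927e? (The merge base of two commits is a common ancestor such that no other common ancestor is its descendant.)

Ancestors of f4f85eb: {e2518e8, f4f85eb}.
Ancestors of 410927e: {410927e, e2518e8}.
Common ancestors: {e2518e8}.
The only common ancestor is e2518e8, so it is the merge base.

e2518e8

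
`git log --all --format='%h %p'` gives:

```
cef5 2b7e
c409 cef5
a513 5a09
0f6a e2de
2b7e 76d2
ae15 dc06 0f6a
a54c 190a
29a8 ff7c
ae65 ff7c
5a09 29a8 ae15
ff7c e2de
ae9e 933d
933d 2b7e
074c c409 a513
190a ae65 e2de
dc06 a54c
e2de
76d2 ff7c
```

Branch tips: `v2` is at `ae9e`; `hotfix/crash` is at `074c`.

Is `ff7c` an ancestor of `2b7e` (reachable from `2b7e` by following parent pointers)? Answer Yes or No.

Ancestors of 2b7e (commits reachable by following parents): {2b7e, 76d2, e2de, ff7c}.
ff7c is in that set, so it is an ancestor of 2b7e.

Yes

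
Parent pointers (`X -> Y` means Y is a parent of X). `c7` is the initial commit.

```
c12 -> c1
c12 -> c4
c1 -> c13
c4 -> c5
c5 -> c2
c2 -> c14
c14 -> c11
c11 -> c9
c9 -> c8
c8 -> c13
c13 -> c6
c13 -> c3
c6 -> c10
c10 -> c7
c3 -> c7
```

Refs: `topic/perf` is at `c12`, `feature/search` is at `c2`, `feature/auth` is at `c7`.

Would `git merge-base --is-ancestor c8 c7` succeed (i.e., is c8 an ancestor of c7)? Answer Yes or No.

No

Ancestors of c7: {c7}.
c8 is not in that set, so it is not an ancestor of c7.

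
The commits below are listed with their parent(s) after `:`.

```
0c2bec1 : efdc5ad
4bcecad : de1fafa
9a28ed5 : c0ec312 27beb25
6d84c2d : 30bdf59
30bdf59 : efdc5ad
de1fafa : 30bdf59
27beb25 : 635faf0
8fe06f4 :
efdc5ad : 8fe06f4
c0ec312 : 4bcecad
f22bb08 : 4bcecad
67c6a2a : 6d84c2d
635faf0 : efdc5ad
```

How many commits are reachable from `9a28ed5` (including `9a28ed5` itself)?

Walking parent pointers from 9a28ed5: reachable set = {27beb25, 30bdf59, 4bcecad, 635faf0, 8fe06f4, 9a28ed5, c0ec312, de1fafa, efdc5ad}.
That is 9 commits.

9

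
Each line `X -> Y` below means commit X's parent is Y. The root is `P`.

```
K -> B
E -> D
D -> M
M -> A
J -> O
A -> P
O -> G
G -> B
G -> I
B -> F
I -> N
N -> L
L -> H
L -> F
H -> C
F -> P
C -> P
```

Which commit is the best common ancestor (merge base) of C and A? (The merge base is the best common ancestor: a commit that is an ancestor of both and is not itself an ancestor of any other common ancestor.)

P

Ancestors of C: {C, P}.
Ancestors of A: {A, P}.
Common ancestors: {P}.
The only common ancestor is P, so it is the merge base.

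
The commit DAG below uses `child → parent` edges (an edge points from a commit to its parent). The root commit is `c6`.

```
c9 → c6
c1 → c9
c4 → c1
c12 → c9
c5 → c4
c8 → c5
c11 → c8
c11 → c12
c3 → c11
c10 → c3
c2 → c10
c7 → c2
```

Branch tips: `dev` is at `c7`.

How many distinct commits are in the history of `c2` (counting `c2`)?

Walking parent pointers from c2: reachable set = {c1, c10, c11, c12, c2, c3, c4, c5, c6, c8, c9}.
That is 11 commits.

11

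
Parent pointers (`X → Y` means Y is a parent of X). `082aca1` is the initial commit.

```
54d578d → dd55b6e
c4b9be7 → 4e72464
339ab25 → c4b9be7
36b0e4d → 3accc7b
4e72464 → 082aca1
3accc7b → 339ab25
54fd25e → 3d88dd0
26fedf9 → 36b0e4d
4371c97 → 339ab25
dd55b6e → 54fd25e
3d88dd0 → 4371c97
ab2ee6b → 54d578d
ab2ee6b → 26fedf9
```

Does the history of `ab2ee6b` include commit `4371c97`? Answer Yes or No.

Ancestors of ab2ee6b (commits reachable by following parents): {082aca1, 26fedf9, 339ab25, 36b0e4d, 3accc7b, 3d88dd0, 4371c97, 4e72464, 54d578d, 54fd25e, ab2ee6b, c4b9be7, dd55b6e}.
4371c97 is in that set, so it is an ancestor of ab2ee6b.

Yes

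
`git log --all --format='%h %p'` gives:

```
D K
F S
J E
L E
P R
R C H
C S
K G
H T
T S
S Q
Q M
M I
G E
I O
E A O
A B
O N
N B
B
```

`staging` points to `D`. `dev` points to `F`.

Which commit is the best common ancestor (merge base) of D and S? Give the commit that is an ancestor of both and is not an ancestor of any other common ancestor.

O

Ancestors of D: {A, B, D, E, G, K, N, O}.
Ancestors of S: {B, I, M, N, O, Q, S}.
Common ancestors: {B, N, O}.
Among these, O is not an ancestor of any other common ancestor — it is the merge base.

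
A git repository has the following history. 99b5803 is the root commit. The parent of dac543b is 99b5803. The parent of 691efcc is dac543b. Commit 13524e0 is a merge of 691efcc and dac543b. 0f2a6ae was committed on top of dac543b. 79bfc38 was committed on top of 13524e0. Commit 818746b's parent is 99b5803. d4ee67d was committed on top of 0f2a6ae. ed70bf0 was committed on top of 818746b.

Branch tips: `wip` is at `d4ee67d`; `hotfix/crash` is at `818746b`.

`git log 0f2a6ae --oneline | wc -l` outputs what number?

3

Walking parent pointers from 0f2a6ae: reachable set = {0f2a6ae, 99b5803, dac543b}.
That is 3 commits.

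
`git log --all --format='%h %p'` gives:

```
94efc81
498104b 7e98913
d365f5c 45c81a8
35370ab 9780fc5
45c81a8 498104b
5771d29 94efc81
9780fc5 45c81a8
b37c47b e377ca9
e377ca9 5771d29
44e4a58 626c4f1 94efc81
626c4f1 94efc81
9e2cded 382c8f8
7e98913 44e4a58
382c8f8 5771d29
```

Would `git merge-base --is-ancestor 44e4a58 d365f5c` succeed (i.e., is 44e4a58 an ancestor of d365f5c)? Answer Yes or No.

Ancestors of d365f5c (commits reachable by following parents): {44e4a58, 45c81a8, 498104b, 626c4f1, 7e98913, 94efc81, d365f5c}.
44e4a58 is in that set, so it is an ancestor of d365f5c.

Yes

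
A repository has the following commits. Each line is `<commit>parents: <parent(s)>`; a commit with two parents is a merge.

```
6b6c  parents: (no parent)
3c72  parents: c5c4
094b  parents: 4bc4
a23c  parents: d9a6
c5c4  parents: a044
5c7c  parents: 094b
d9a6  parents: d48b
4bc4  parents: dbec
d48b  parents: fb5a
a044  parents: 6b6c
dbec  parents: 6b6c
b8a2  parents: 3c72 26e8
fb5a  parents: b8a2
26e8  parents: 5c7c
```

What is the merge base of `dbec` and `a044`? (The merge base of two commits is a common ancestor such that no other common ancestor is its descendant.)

6b6c

Ancestors of dbec: {6b6c, dbec}.
Ancestors of a044: {6b6c, a044}.
Common ancestors: {6b6c}.
The only common ancestor is 6b6c, so it is the merge base.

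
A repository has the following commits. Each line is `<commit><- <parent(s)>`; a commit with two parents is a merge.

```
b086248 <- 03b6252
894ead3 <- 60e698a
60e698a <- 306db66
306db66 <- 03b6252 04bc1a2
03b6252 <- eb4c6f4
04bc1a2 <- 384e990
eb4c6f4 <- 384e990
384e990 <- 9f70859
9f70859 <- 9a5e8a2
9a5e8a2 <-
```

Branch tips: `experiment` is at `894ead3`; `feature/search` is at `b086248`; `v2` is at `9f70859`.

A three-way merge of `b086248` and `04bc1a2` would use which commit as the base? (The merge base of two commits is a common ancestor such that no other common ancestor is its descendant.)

Ancestors of b086248: {03b6252, 384e990, 9a5e8a2, 9f70859, b086248, eb4c6f4}.
Ancestors of 04bc1a2: {04bc1a2, 384e990, 9a5e8a2, 9f70859}.
Common ancestors: {384e990, 9a5e8a2, 9f70859}.
Among these, 384e990 is not an ancestor of any other common ancestor — it is the merge base.

384e990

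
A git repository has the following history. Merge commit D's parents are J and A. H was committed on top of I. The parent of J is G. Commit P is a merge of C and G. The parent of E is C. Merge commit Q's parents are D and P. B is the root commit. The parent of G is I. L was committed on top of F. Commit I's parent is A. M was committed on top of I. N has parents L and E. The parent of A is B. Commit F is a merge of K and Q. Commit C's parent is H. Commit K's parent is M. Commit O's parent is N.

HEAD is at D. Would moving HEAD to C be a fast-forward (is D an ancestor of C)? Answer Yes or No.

No

A fast-forward from D to C is possible iff D is an ancestor of C.
Ancestors of C: {A, B, C, H, I}.
D is not among them, so fast-forward is not possible.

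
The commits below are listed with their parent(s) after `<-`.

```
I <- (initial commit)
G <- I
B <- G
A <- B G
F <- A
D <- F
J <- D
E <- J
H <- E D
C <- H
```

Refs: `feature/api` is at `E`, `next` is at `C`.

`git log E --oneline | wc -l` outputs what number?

Walking parent pointers from E: reachable set = {A, B, D, E, F, G, I, J}.
That is 8 commits.

8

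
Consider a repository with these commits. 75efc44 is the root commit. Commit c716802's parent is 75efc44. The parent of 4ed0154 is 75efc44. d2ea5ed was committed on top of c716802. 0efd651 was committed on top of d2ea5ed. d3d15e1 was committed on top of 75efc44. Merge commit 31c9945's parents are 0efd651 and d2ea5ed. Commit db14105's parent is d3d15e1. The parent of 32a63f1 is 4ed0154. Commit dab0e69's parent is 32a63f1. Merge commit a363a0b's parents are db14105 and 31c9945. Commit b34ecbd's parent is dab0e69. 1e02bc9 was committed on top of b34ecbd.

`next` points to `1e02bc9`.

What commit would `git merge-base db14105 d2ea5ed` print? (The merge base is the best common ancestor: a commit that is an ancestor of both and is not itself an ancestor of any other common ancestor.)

75efc44

Ancestors of db14105: {75efc44, d3d15e1, db14105}.
Ancestors of d2ea5ed: {75efc44, c716802, d2ea5ed}.
Common ancestors: {75efc44}.
The only common ancestor is 75efc44, so it is the merge base.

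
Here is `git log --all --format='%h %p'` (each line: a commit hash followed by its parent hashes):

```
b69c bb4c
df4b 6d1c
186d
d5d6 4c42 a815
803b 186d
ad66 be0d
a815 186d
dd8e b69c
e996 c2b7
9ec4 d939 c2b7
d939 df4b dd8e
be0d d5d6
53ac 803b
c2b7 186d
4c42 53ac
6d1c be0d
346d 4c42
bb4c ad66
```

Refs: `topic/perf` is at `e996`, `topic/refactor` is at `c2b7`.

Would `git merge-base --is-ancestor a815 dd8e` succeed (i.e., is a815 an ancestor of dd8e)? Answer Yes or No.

Ancestors of dd8e (commits reachable by following parents): {186d, 4c42, 53ac, 803b, a815, ad66, b69c, bb4c, be0d, d5d6, dd8e}.
a815 is in that set, so it is an ancestor of dd8e.

Yes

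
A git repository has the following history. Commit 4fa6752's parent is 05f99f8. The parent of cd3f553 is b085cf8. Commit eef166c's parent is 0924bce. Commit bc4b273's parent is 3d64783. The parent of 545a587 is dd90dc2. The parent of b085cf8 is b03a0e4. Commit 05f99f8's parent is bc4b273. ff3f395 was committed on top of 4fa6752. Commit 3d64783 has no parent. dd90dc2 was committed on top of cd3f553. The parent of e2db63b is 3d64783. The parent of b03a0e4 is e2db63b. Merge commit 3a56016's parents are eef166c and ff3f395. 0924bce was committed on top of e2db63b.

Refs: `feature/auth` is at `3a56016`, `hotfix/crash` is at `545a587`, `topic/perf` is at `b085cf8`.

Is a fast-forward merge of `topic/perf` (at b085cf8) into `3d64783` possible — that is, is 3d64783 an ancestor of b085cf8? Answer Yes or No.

Yes

A fast-forward from 3d64783 to b085cf8 is possible iff 3d64783 is an ancestor of b085cf8.
Ancestors of b085cf8: {3d64783, b03a0e4, b085cf8, e2db63b}.
3d64783 is among them, so fast-forward is possible.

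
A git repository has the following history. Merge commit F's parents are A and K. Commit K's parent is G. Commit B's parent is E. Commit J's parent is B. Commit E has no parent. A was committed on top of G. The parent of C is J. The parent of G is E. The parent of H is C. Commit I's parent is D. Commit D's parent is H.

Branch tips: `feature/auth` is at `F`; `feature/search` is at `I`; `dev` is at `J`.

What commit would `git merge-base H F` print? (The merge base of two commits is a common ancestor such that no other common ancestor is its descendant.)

Ancestors of H: {B, C, E, H, J}.
Ancestors of F: {A, E, F, G, K}.
Common ancestors: {E}.
The only common ancestor is E, so it is the merge base.

E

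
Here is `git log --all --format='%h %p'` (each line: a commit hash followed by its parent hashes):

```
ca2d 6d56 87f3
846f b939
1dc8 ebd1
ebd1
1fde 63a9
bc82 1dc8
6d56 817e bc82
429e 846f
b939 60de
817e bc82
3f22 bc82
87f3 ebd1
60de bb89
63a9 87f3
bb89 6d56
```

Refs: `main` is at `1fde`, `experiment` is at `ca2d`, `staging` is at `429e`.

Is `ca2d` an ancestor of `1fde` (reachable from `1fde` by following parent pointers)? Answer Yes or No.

No

Ancestors of 1fde: {1fde, 63a9, 87f3, ebd1}.
ca2d is not in that set, so it is not an ancestor of 1fde.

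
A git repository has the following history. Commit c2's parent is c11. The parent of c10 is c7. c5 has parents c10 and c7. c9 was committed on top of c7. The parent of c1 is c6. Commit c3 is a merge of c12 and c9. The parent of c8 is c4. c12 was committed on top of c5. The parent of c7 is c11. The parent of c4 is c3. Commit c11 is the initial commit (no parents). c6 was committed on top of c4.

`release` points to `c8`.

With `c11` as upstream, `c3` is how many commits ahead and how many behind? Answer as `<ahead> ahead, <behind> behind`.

6 ahead, 0 behind

Reachable from c3: {c10, c11, c12, c3, c5, c7, c9}.
Reachable from c11: {c11}.
Only in c3's history (ahead): {c10, c12, c3, c5, c7, c9} — 6.
Only in c11's history (behind): {} — 0.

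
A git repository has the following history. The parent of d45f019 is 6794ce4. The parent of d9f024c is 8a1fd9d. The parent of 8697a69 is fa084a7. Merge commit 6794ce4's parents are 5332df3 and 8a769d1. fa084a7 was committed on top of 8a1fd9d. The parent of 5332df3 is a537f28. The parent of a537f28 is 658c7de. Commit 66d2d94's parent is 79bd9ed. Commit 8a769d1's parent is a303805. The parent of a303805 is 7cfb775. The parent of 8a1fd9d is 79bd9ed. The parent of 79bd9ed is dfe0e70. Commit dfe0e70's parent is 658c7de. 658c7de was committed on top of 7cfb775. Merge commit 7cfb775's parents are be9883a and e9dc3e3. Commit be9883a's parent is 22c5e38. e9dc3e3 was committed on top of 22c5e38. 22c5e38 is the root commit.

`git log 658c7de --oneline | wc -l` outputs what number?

5

Walking parent pointers from 658c7de: reachable set = {22c5e38, 658c7de, 7cfb775, be9883a, e9dc3e3}.
That is 5 commits.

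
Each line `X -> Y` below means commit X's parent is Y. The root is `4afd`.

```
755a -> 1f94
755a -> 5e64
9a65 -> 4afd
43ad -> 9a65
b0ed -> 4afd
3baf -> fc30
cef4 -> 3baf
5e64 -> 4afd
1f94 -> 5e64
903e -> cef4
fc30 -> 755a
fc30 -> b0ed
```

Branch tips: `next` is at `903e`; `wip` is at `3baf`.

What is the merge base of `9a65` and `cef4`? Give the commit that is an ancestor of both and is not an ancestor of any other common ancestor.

Ancestors of 9a65: {4afd, 9a65}.
Ancestors of cef4: {1f94, 3baf, 4afd, 5e64, 755a, b0ed, cef4, fc30}.
Common ancestors: {4afd}.
The only common ancestor is 4afd, so it is the merge base.

4afd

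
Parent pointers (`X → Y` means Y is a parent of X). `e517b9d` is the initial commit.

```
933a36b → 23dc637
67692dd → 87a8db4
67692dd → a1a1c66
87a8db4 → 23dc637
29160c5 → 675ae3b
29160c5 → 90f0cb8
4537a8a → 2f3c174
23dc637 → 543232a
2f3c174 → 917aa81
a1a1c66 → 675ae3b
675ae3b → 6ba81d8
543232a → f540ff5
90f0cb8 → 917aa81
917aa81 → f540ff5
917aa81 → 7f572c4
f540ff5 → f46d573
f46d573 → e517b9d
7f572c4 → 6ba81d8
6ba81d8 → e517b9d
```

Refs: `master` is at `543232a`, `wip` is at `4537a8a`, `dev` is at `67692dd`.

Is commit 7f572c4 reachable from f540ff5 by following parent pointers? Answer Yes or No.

Ancestors of f540ff5: {e517b9d, f46d573, f540ff5}.
7f572c4 is not in that set, so it is not an ancestor of f540ff5.

No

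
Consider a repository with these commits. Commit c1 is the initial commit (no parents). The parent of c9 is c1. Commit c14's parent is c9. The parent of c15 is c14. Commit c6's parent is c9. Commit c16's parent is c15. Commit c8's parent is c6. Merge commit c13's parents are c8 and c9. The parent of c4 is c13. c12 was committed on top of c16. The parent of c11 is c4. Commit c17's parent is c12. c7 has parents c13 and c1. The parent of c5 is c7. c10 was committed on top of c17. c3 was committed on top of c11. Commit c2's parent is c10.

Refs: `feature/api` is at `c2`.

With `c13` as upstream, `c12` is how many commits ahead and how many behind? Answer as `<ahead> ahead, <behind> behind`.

4 ahead, 3 behind

Reachable from c12: {c1, c12, c14, c15, c16, c9}.
Reachable from c13: {c1, c13, c6, c8, c9}.
Only in c12's history (ahead): {c12, c14, c15, c16} — 4.
Only in c13's history (behind): {c13, c6, c8} — 3.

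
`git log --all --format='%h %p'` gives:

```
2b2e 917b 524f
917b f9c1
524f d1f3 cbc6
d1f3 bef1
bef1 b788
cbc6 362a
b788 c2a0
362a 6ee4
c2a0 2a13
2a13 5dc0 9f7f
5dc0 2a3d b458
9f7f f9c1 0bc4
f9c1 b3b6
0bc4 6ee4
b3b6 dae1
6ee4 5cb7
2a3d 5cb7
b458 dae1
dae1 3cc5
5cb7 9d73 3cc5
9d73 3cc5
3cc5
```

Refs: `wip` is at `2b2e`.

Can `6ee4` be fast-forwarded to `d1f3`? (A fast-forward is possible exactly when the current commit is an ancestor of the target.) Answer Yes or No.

Yes

A fast-forward from 6ee4 to d1f3 is possible iff 6ee4 is an ancestor of d1f3.
Ancestors of d1f3: {0bc4, 2a13, 2a3d, 3cc5, 5cb7, 5dc0, 6ee4, 9d73, 9f7f, b3b6, b458, b788, bef1, c2a0, d1f3, dae1, f9c1}.
6ee4 is among them, so fast-forward is possible.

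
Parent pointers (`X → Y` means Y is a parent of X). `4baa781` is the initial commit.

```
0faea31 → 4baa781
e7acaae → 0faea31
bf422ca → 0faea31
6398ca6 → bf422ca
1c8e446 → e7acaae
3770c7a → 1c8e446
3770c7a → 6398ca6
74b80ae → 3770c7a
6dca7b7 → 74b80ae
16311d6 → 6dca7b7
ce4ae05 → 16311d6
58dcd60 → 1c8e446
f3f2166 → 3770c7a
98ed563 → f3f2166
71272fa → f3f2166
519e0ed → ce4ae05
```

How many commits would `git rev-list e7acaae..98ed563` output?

Reachable from 98ed563: {0faea31, 1c8e446, 3770c7a, 4baa781, 6398ca6, 98ed563, bf422ca, e7acaae, f3f2166}.
Reachable from e7acaae: {0faea31, 4baa781, e7acaae}.
In 98ed563's history but not e7acaae's: {1c8e446, 3770c7a, 6398ca6, 98ed563, bf422ca, f3f2166} — 6 commits.

6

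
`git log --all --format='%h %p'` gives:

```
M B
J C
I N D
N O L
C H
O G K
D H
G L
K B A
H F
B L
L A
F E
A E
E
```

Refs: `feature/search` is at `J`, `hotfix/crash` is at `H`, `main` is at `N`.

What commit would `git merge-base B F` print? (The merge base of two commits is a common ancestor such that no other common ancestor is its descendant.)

E

Ancestors of B: {A, B, E, L}.
Ancestors of F: {E, F}.
Common ancestors: {E}.
The only common ancestor is E, so it is the merge base.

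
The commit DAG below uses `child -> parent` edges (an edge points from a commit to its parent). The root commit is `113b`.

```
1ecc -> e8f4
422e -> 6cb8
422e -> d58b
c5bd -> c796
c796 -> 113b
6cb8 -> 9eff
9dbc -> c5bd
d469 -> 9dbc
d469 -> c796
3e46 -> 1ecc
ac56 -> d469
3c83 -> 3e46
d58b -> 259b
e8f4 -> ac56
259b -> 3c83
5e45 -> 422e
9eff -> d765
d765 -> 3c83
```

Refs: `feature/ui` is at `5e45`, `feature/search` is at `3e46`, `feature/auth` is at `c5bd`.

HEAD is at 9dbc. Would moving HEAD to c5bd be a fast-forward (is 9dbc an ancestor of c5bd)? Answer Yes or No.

A fast-forward from 9dbc to c5bd is possible iff 9dbc is an ancestor of c5bd.
Ancestors of c5bd: {113b, c5bd, c796}.
9dbc is not among them, so fast-forward is not possible.

No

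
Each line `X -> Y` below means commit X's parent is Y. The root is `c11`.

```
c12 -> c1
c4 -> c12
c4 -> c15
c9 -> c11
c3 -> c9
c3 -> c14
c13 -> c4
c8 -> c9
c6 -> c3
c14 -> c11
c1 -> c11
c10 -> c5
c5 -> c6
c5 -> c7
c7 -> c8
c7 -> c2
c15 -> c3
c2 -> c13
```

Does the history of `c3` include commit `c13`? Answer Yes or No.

Ancestors of c3: {c11, c14, c3, c9}.
c13 is not in that set, so it is not an ancestor of c3.

No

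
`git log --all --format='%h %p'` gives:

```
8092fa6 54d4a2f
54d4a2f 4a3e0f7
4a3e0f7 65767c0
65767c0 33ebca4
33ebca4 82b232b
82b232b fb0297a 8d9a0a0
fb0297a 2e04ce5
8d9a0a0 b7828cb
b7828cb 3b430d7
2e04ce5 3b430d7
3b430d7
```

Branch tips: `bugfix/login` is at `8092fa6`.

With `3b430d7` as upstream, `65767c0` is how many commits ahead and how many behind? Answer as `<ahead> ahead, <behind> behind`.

Reachable from 65767c0: {2e04ce5, 33ebca4, 3b430d7, 65767c0, 82b232b, 8d9a0a0, b7828cb, fb0297a}.
Reachable from 3b430d7: {3b430d7}.
Only in 65767c0's history (ahead): {2e04ce5, 33ebca4, 65767c0, 82b232b, 8d9a0a0, b7828cb, fb0297a} — 7.
Only in 3b430d7's history (behind): {} — 0.

7 ahead, 0 behind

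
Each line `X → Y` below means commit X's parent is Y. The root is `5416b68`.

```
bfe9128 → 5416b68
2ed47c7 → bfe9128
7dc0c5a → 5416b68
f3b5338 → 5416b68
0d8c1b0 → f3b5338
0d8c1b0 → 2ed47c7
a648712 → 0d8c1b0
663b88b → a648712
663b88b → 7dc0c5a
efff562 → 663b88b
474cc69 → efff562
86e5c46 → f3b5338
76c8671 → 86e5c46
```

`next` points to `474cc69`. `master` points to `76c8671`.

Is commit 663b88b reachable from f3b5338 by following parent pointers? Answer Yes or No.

No

Ancestors of f3b5338: {5416b68, f3b5338}.
663b88b is not in that set, so it is not an ancestor of f3b5338.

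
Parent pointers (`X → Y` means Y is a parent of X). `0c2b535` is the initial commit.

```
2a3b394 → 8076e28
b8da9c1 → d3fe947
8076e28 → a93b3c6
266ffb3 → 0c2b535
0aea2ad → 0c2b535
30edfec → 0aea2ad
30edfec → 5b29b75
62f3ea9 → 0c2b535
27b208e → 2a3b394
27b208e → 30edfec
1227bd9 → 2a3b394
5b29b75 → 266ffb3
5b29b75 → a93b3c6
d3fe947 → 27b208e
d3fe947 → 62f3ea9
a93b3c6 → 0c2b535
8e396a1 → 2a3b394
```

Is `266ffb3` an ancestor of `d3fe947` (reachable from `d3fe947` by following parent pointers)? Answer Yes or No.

Ancestors of d3fe947 (commits reachable by following parents): {0aea2ad, 0c2b535, 266ffb3, 27b208e, 2a3b394, 30edfec, 5b29b75, 62f3ea9, 8076e28, a93b3c6, d3fe947}.
266ffb3 is in that set, so it is an ancestor of d3fe947.

Yes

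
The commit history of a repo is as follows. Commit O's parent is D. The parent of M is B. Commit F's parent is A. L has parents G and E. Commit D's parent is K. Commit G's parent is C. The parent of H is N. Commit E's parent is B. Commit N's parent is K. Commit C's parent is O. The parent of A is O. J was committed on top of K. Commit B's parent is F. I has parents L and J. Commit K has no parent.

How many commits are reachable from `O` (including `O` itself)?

Walking parent pointers from O: reachable set = {D, K, O}.
That is 3 commits.

3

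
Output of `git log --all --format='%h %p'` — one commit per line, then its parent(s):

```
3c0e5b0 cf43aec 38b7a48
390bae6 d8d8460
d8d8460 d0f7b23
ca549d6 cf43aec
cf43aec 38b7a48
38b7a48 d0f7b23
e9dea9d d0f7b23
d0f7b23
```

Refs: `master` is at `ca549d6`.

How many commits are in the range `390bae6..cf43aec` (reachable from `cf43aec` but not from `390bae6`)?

Reachable from cf43aec: {38b7a48, cf43aec, d0f7b23}.
Reachable from 390bae6: {390bae6, d0f7b23, d8d8460}.
In cf43aec's history but not 390bae6's: {38b7a48, cf43aec} — 2 commits.

2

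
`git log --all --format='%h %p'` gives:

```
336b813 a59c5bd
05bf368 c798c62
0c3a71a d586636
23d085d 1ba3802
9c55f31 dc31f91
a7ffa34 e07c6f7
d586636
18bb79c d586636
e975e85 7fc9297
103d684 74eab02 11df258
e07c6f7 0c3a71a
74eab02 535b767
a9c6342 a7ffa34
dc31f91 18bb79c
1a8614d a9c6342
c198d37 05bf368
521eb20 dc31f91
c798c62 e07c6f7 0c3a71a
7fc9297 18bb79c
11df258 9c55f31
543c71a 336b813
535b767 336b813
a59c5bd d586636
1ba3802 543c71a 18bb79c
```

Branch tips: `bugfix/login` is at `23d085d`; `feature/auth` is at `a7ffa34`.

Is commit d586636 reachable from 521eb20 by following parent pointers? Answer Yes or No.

Ancestors of 521eb20 (commits reachable by following parents): {18bb79c, 521eb20, d586636, dc31f91}.
d586636 is in that set, so it is an ancestor of 521eb20.

Yes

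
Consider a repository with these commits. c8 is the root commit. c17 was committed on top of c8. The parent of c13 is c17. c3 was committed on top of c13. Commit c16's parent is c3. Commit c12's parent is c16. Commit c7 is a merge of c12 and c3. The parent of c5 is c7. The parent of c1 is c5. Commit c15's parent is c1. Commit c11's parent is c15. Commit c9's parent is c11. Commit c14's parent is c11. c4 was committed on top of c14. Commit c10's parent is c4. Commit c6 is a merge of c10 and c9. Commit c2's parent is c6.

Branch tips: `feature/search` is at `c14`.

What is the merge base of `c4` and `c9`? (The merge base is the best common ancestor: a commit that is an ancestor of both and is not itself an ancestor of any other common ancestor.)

c11

Ancestors of c4: {c1, c11, c12, c13, c14, c15, c16, c17, c3, c4, c5, c7, c8}.
Ancestors of c9: {c1, c11, c12, c13, c15, c16, c17, c3, c5, c7, c8, c9}.
Common ancestors: {c1, c11, c12, c13, c15, c16, c17, c3, c5, c7, c8}.
Among these, c11 is not an ancestor of any other common ancestor — it is the merge base.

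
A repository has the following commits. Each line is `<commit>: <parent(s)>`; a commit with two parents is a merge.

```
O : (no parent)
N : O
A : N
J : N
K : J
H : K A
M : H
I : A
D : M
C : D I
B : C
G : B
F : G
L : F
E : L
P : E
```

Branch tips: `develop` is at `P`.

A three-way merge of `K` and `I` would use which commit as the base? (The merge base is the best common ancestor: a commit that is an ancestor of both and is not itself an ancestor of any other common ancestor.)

Ancestors of K: {J, K, N, O}.
Ancestors of I: {A, I, N, O}.
Common ancestors: {N, O}.
Among these, N is not an ancestor of any other common ancestor — it is the merge base.

N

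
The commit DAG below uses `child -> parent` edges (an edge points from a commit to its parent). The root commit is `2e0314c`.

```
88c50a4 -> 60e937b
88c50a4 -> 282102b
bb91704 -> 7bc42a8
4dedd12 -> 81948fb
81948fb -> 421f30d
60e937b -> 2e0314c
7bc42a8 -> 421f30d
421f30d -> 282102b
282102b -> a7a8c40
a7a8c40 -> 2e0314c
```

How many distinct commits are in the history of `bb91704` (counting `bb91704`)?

Walking parent pointers from bb91704: reachable set = {282102b, 2e0314c, 421f30d, 7bc42a8, a7a8c40, bb91704}.
That is 6 commits.

6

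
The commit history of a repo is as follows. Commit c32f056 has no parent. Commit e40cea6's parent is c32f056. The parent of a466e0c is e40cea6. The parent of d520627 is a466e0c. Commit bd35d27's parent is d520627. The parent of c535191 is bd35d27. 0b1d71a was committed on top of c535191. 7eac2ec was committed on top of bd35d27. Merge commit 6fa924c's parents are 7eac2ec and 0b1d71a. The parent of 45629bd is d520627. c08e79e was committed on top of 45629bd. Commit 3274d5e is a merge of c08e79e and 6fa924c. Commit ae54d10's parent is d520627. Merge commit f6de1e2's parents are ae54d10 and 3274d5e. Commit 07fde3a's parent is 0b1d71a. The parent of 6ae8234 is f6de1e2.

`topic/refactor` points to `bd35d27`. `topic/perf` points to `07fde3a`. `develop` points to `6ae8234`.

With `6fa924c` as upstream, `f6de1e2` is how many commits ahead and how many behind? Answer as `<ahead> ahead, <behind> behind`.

Reachable from f6de1e2: {0b1d71a, 3274d5e, 45629bd, 6fa924c, 7eac2ec, a466e0c, ae54d10, bd35d27, c08e79e, c32f056, c535191, d520627, e40cea6, f6de1e2}.
Reachable from 6fa924c: {0b1d71a, 6fa924c, 7eac2ec, a466e0c, bd35d27, c32f056, c535191, d520627, e40cea6}.
Only in f6de1e2's history (ahead): {3274d5e, 45629bd, ae54d10, c08e79e, f6de1e2} — 5.
Only in 6fa924c's history (behind): {} — 0.

5 ahead, 0 behind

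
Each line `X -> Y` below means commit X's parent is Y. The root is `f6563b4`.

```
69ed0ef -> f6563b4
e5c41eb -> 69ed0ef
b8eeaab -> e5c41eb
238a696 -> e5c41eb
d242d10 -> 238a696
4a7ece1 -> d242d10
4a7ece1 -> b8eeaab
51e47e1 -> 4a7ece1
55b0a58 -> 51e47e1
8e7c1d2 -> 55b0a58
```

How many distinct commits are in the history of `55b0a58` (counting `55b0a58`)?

Walking parent pointers from 55b0a58: reachable set = {238a696, 4a7ece1, 51e47e1, 55b0a58, 69ed0ef, b8eeaab, d242d10, e5c41eb, f6563b4}.
That is 9 commits.

9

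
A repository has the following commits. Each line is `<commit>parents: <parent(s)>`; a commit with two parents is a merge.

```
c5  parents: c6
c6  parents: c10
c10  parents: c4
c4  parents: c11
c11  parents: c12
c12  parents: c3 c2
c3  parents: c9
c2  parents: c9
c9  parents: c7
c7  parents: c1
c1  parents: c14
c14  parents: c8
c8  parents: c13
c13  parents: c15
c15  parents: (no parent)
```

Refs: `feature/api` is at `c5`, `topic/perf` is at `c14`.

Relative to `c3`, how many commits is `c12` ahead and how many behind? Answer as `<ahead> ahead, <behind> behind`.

2 ahead, 0 behind

Reachable from c12: {c1, c12, c13, c14, c15, c2, c3, c7, c8, c9}.
Reachable from c3: {c1, c13, c14, c15, c3, c7, c8, c9}.
Only in c12's history (ahead): {c12, c2} — 2.
Only in c3's history (behind): {} — 0.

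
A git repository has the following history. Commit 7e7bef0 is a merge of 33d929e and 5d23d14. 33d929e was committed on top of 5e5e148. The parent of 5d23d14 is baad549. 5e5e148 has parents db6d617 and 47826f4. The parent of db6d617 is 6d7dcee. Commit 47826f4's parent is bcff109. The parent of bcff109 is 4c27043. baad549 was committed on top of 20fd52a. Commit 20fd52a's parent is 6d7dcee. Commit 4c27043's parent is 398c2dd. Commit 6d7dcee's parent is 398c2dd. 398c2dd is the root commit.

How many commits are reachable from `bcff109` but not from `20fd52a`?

2

Reachable from bcff109: {398c2dd, 4c27043, bcff109}.
Reachable from 20fd52a: {20fd52a, 398c2dd, 6d7dcee}.
In bcff109's history but not 20fd52a's: {4c27043, bcff109} — 2 commits.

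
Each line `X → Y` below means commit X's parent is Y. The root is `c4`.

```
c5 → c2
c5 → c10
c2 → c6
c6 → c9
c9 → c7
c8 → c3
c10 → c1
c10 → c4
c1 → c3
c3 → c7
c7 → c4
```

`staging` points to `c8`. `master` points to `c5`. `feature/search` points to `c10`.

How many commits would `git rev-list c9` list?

Walking parent pointers from c9: reachable set = {c4, c7, c9}.
That is 3 commits.

3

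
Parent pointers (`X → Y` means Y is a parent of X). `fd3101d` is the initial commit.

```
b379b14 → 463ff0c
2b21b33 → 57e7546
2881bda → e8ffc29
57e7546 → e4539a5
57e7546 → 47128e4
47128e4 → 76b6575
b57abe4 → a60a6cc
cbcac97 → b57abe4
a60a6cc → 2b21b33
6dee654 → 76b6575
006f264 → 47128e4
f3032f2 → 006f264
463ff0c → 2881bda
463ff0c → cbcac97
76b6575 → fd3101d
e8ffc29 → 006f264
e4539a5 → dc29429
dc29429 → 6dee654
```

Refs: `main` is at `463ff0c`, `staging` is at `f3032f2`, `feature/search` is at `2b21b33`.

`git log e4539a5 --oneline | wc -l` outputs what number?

5

Walking parent pointers from e4539a5: reachable set = {6dee654, 76b6575, dc29429, e4539a5, fd3101d}.
That is 5 commits.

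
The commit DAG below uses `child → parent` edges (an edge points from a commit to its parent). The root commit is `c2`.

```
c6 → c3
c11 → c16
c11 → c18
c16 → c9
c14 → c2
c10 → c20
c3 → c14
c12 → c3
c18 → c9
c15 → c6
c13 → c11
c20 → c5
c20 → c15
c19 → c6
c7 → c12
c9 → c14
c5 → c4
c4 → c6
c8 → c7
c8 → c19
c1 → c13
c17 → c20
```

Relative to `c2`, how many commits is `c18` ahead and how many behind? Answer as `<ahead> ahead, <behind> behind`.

Reachable from c18: {c14, c18, c2, c9}.
Reachable from c2: {c2}.
Only in c18's history (ahead): {c14, c18, c9} — 3.
Only in c2's history (behind): {} — 0.

3 ahead, 0 behind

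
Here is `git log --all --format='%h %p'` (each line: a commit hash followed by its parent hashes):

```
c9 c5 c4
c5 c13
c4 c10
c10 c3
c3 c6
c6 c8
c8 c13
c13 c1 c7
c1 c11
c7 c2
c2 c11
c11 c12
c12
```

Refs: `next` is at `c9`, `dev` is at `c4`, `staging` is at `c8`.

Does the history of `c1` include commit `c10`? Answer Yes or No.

Ancestors of c1: {c1, c11, c12}.
c10 is not in that set, so it is not an ancestor of c1.

No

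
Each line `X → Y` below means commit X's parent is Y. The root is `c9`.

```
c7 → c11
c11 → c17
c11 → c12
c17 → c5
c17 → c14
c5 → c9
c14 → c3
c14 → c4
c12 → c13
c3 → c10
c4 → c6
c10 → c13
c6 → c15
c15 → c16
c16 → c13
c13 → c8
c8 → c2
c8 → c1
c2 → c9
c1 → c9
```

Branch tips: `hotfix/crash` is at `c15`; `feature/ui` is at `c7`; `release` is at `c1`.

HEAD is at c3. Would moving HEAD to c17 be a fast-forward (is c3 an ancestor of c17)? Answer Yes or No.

Yes

A fast-forward from c3 to c17 is possible iff c3 is an ancestor of c17.
Ancestors of c17: {c1, c10, c13, c14, c15, c16, c17, c2, c3, c4, c5, c6, c8, c9}.
c3 is among them, so fast-forward is possible.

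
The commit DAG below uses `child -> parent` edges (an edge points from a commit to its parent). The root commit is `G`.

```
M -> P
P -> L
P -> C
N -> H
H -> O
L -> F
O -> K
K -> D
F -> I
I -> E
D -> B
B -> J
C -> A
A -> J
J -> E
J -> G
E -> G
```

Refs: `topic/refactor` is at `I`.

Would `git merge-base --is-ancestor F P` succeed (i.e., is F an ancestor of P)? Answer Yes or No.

Ancestors of P (commits reachable by following parents): {A, C, E, F, G, I, J, L, P}.
F is in that set, so it is an ancestor of P.

Yes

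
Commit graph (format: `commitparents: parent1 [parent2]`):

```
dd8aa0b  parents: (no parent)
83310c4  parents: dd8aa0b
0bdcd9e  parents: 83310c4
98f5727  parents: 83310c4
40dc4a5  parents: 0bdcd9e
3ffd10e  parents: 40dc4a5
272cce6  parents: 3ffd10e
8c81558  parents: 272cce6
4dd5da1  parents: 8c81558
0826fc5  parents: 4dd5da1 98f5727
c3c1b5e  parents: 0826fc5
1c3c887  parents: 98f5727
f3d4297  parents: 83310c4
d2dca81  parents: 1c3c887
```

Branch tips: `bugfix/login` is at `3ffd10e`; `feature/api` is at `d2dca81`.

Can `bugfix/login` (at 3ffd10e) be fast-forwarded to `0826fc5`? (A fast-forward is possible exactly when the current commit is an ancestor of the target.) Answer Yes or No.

A fast-forward from 3ffd10e to 0826fc5 is possible iff 3ffd10e is an ancestor of 0826fc5.
Ancestors of 0826fc5: {0826fc5, 0bdcd9e, 272cce6, 3ffd10e, 40dc4a5, 4dd5da1, 83310c4, 8c81558, 98f5727, dd8aa0b}.
3ffd10e is among them, so fast-forward is possible.

Yes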